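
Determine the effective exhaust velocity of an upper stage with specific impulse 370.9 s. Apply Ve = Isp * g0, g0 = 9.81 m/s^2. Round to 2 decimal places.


Step 1: Ve = Isp * g0 = 370.9 * 9.81
Step 2: Ve = 3638.53 m/s

3638.53


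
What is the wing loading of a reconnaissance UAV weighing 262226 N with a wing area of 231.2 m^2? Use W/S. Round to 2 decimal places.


Step 1: Wing loading = W / S = 262226 / 231.2
Step 2: Wing loading = 1134.20 N/m^2

1134.20


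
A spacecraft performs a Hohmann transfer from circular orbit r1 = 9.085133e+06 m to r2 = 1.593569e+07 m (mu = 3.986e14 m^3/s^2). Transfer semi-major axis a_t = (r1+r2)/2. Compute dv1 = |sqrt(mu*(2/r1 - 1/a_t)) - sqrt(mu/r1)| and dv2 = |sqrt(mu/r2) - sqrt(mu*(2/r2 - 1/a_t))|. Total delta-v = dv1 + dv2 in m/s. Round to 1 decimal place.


Step 1: Transfer semi-major axis a_t = (9.085133e+06 + 1.593569e+07) / 2 = 1.251041e+07 m
Step 2: v1 (circular at r1) = sqrt(mu/r1) = 6623.74 m/s
Step 3: v_t1 = sqrt(mu*(2/r1 - 1/a_t)) = 7475.71 m/s
Step 4: dv1 = |7475.71 - 6623.74| = 851.98 m/s
Step 5: v2 (circular at r2) = 5001.3 m/s, v_t2 = 4262.0 m/s
Step 6: dv2 = |5001.3 - 4262.0| = 739.31 m/s
Step 7: Total delta-v = 851.98 + 739.31 = 1591.3 m/s

1591.3


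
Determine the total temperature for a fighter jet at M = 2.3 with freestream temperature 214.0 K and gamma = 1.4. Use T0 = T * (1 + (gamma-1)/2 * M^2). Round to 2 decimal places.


Step 1: (gamma-1)/2 = 0.2
Step 2: M^2 = 5.29
Step 3: 1 + 0.2 * 5.29 = 2.058
Step 4: T0 = 214.0 * 2.058 = 440.41 K

440.41


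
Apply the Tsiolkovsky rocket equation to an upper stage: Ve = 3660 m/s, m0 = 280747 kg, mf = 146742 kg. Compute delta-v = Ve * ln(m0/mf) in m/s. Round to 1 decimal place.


Step 1: Mass ratio m0/mf = 280747 / 146742 = 1.913201
Step 2: ln(1.913201) = 0.648778
Step 3: delta-v = 3660 * 0.648778 = 2374.5 m/s

2374.5


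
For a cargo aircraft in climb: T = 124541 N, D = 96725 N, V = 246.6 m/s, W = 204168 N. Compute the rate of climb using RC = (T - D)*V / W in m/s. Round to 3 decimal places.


Step 1: Excess thrust = T - D = 124541 - 96725 = 27816 N
Step 2: Excess power = 27816 * 246.6 = 6859425.6 W
Step 3: RC = 6859425.6 / 204168 = 33.597 m/s

33.597


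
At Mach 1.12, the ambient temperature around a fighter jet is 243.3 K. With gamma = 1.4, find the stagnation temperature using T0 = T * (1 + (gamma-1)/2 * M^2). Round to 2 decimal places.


Step 1: (gamma-1)/2 = 0.2
Step 2: M^2 = 1.2544
Step 3: 1 + 0.2 * 1.2544 = 1.25088
Step 4: T0 = 243.3 * 1.25088 = 304.34 K

304.34


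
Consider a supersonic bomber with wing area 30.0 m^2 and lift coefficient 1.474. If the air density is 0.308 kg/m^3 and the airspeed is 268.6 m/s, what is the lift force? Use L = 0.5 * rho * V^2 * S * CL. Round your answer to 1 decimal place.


Step 1: Calculate dynamic pressure q = 0.5 * 0.308 * 268.6^2 = 0.5 * 0.308 * 72145.96 = 11110.4778 Pa
Step 2: Multiply by wing area and lift coefficient: L = 11110.4778 * 30.0 * 1.474
Step 3: L = 333314.3352 * 1.474 = 491305.3 N

491305.3


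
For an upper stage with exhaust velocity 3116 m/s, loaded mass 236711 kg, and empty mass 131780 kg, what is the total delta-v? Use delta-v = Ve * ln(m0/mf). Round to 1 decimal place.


Step 1: Mass ratio m0/mf = 236711 / 131780 = 1.796259
Step 2: ln(1.796259) = 0.585706
Step 3: delta-v = 3116 * 0.585706 = 1825.1 m/s

1825.1


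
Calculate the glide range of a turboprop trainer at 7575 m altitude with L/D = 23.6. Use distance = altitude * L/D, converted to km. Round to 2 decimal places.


Step 1: Glide distance = altitude * L/D = 7575 * 23.6 = 178770.0 m
Step 2: Convert to km: 178770.0 / 1000 = 178.77 km

178.77


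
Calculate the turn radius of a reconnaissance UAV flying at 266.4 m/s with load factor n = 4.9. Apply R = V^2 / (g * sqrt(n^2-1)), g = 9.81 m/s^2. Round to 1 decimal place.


Step 1: V^2 = 266.4^2 = 70968.96
Step 2: n^2 - 1 = 4.9^2 - 1 = 23.01
Step 3: sqrt(23.01) = 4.796874
Step 4: R = 70968.96 / (9.81 * 4.796874) = 1508.1 m

1508.1


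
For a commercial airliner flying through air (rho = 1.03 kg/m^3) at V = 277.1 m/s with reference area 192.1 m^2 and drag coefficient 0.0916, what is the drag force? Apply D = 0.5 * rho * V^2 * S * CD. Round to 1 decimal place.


Step 1: Dynamic pressure q = 0.5 * 1.03 * 277.1^2 = 39543.9712 Pa
Step 2: Drag D = q * S * CD = 39543.9712 * 192.1 * 0.0916
Step 3: D = 695830.0 N

695830.0


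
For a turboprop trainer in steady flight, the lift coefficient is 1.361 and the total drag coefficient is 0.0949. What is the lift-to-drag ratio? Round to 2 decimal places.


Step 1: L/D = CL / CD = 1.361 / 0.0949
Step 2: L/D = 14.34

14.34


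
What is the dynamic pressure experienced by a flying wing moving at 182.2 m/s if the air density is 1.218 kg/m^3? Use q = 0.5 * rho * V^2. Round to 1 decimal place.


Step 1: V^2 = 182.2^2 = 33196.84
Step 2: q = 0.5 * 1.218 * 33196.84
Step 3: q = 20216.9 Pa

20216.9


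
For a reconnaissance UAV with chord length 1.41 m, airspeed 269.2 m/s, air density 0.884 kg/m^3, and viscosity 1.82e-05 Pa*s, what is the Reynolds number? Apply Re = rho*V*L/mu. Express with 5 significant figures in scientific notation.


Step 1: Numerator = rho * V * L = 0.884 * 269.2 * 1.41 = 335.541648
Step 2: Re = 335.541648 / 1.82e-05
Step 3: Re = 1.8436e+07

1.8436e+07


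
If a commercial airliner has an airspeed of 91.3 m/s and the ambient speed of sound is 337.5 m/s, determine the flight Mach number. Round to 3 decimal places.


Step 1: M = V / a = 91.3 / 337.5
Step 2: M = 0.271

0.271


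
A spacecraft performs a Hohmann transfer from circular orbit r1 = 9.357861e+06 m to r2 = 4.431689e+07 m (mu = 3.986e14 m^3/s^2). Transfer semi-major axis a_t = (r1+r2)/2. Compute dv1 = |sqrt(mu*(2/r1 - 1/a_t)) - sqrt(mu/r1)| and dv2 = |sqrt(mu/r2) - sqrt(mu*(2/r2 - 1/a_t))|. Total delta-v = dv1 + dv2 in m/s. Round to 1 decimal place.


Step 1: Transfer semi-major axis a_t = (9.357861e+06 + 4.431689e+07) / 2 = 2.683738e+07 m
Step 2: v1 (circular at r1) = sqrt(mu/r1) = 6526.5 m/s
Step 3: v_t1 = sqrt(mu*(2/r1 - 1/a_t)) = 8386.77 m/s
Step 4: dv1 = |8386.77 - 6526.5| = 1860.27 m/s
Step 5: v2 (circular at r2) = 2999.05 m/s, v_t2 = 1770.93 m/s
Step 6: dv2 = |2999.05 - 1770.93| = 1228.12 m/s
Step 7: Total delta-v = 1860.27 + 1228.12 = 3088.4 m/s

3088.4


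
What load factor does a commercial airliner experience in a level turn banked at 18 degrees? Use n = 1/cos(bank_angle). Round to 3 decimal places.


Step 1: Convert 18 degrees to radians = 0.314159
Step 2: cos(18 deg) = 0.951057
Step 3: n = 1 / 0.951057 = 1.051

1.051


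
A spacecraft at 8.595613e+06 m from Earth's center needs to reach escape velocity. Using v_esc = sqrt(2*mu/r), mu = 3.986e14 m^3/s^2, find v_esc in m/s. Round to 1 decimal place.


Step 1: 2*mu/r = 2 * 3.986e14 / 8.595613e+06 = 92744985.1453
Step 2: v_esc = sqrt(92744985.1453) = 9630.4 m/s

9630.4


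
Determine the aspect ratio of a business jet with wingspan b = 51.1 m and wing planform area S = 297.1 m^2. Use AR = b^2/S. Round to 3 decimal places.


Step 1: b^2 = 51.1^2 = 2611.21
Step 2: AR = 2611.21 / 297.1 = 8.789

8.789


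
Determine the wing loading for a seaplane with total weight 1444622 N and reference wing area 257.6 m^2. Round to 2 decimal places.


Step 1: Wing loading = W / S = 1444622 / 257.6
Step 2: Wing loading = 5608.00 N/m^2

5608.00


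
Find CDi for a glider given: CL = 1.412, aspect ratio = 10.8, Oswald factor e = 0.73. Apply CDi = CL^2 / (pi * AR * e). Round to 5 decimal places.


Step 1: CL^2 = 1.412^2 = 1.993744
Step 2: pi * AR * e = 3.14159 * 10.8 * 0.73 = 24.768316
Step 3: CDi = 1.993744 / 24.768316 = 0.08050

0.08050


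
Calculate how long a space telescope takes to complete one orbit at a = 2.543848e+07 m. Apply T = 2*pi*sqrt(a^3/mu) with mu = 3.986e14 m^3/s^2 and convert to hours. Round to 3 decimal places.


Step 1: a^3 / mu = 1.646165e+22 / 3.986e14 = 4.129868e+07
Step 2: sqrt(4.129868e+07) = 6426.405 s
Step 3: T = 2*pi * 6426.405 = 40378.29 s
Step 4: T in hours = 40378.29 / 3600 = 11.216 hours

11.216


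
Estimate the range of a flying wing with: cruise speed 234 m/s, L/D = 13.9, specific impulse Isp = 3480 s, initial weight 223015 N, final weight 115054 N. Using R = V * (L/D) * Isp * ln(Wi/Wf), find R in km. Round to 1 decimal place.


Step 1: Coefficient = V * (L/D) * Isp = 234 * 13.9 * 3480 = 11319048.0 m
Step 2: Wi/Wf = 223015 / 115054 = 1.938351
Step 3: ln(1.938351) = 0.661837
Step 4: R = 11319048.0 * 0.661837 = 7491369.9 m = 7491.4 km

7491.4


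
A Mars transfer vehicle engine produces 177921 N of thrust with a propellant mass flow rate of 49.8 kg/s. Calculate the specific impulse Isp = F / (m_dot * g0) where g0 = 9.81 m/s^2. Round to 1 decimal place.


Step 1: m_dot * g0 = 49.8 * 9.81 = 488.54
Step 2: Isp = 177921 / 488.54 = 364.2 s

364.2


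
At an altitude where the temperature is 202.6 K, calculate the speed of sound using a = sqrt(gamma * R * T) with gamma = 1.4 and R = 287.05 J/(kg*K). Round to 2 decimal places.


Step 1: gamma * R * T = 1.4 * 287.05 * 202.6 = 81418.862
Step 2: a = sqrt(81418.862) = 285.34 m/s

285.34


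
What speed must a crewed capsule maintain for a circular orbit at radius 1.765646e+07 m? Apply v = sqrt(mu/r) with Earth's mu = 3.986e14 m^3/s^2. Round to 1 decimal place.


Step 1: mu / r = 3.986e14 / 1.765646e+07 = 22575306.7149
Step 2: v = sqrt(22575306.7149) = 4751.3 m/s

4751.3


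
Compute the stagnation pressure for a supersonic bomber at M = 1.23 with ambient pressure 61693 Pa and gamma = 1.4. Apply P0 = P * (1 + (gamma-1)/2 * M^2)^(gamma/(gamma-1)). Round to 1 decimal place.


Step 1: (gamma-1)/2 * M^2 = 0.2 * 1.5129 = 0.30258
Step 2: 1 + 0.30258 = 1.30258
Step 3: Exponent gamma/(gamma-1) = 3.5
Step 4: P0 = 61693 * 1.30258^3.5 = 155614.9 Pa

155614.9


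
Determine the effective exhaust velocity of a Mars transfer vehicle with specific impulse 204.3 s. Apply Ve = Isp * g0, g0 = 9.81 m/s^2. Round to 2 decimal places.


Step 1: Ve = Isp * g0 = 204.3 * 9.81
Step 2: Ve = 2004.18 m/s

2004.18


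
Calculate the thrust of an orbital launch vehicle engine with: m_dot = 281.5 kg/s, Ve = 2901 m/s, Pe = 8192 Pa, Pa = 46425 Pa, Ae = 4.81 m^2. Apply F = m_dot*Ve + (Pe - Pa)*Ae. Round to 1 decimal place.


Step 1: Momentum thrust = m_dot * Ve = 281.5 * 2901 = 816631.5 N
Step 2: Pressure thrust = (Pe - Pa) * Ae = (8192 - 46425) * 4.81 = -183900.73 N
Step 3: Total thrust F = 816631.5 + -183900.73 = 632730.8 N

632730.8


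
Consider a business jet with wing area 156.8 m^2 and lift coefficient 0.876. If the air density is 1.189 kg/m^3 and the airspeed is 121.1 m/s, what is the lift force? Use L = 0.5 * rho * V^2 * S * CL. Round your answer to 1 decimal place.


Step 1: Calculate dynamic pressure q = 0.5 * 1.189 * 121.1^2 = 0.5 * 1.189 * 14665.21 = 8718.4673 Pa
Step 2: Multiply by wing area and lift coefficient: L = 8718.4673 * 156.8 * 0.876
Step 3: L = 1367055.6797 * 0.876 = 1197540.8 N

1197540.8


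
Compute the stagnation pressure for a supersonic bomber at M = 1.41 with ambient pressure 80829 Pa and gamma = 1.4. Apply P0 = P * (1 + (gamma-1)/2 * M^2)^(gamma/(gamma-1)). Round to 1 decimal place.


Step 1: (gamma-1)/2 * M^2 = 0.2 * 1.9881 = 0.39762
Step 2: 1 + 0.39762 = 1.39762
Step 3: Exponent gamma/(gamma-1) = 3.5
Step 4: P0 = 80829 * 1.39762^3.5 = 260873.0 Pa

260873.0


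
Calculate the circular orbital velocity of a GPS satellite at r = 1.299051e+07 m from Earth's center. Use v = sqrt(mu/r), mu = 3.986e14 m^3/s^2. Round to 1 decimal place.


Step 1: mu / r = 3.986e14 / 1.299051e+07 = 30683937.7361
Step 2: v = sqrt(30683937.7361) = 5539.3 m/s

5539.3


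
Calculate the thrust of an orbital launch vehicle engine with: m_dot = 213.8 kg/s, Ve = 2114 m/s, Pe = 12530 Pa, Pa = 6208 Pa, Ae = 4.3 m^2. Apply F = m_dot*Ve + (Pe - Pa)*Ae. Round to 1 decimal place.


Step 1: Momentum thrust = m_dot * Ve = 213.8 * 2114 = 451973.2 N
Step 2: Pressure thrust = (Pe - Pa) * Ae = (12530 - 6208) * 4.3 = 27184.6 N
Step 3: Total thrust F = 451973.2 + 27184.6 = 479157.8 N

479157.8


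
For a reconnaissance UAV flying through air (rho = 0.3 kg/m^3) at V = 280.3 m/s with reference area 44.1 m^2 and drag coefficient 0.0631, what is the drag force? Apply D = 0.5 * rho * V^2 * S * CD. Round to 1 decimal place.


Step 1: Dynamic pressure q = 0.5 * 0.3 * 280.3^2 = 11785.2135 Pa
Step 2: Drag D = q * S * CD = 11785.2135 * 44.1 * 0.0631
Step 3: D = 32794.8 N

32794.8


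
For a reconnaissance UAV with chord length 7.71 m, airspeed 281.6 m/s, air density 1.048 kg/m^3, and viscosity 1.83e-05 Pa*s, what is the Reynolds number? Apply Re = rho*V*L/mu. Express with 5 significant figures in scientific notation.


Step 1: Numerator = rho * V * L = 1.048 * 281.6 * 7.71 = 2275.350528
Step 2: Re = 2275.350528 / 1.83e-05
Step 3: Re = 1.2434e+08

1.2434e+08


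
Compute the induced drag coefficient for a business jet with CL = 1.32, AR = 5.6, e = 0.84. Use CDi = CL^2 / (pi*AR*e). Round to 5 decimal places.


Step 1: CL^2 = 1.32^2 = 1.7424
Step 2: pi * AR * e = 3.14159 * 5.6 * 0.84 = 14.778052
Step 3: CDi = 1.7424 / 14.778052 = 0.11790

0.11790


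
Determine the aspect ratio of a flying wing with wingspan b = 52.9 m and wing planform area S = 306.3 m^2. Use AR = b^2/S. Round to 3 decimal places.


Step 1: b^2 = 52.9^2 = 2798.41
Step 2: AR = 2798.41 / 306.3 = 9.136

9.136


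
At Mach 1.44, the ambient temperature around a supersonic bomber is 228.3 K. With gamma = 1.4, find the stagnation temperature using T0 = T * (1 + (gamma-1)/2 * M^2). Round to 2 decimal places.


Step 1: (gamma-1)/2 = 0.2
Step 2: M^2 = 2.0736
Step 3: 1 + 0.2 * 2.0736 = 1.41472
Step 4: T0 = 228.3 * 1.41472 = 322.98 K

322.98


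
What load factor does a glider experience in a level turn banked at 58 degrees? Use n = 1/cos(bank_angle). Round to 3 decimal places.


Step 1: Convert 58 degrees to radians = 1.012291
Step 2: cos(58 deg) = 0.529919
Step 3: n = 1 / 0.529919 = 1.887

1.887


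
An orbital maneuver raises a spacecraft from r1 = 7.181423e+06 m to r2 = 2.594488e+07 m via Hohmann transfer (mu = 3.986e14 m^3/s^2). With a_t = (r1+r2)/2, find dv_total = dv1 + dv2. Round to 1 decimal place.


Step 1: Transfer semi-major axis a_t = (7.181423e+06 + 2.594488e+07) / 2 = 1.656315e+07 m
Step 2: v1 (circular at r1) = sqrt(mu/r1) = 7450.12 m/s
Step 3: v_t1 = sqrt(mu*(2/r1 - 1/a_t)) = 9324.33 m/s
Step 4: dv1 = |9324.33 - 7450.12| = 1874.21 m/s
Step 5: v2 (circular at r2) = 3919.61 m/s, v_t2 = 2580.93 m/s
Step 6: dv2 = |3919.61 - 2580.93| = 1338.68 m/s
Step 7: Total delta-v = 1874.21 + 1338.68 = 3212.9 m/s

3212.9


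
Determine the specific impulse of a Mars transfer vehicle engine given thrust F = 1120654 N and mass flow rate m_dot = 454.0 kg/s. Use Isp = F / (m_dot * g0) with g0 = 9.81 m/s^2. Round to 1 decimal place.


Step 1: m_dot * g0 = 454.0 * 9.81 = 4453.74
Step 2: Isp = 1120654 / 4453.74 = 251.6 s

251.6


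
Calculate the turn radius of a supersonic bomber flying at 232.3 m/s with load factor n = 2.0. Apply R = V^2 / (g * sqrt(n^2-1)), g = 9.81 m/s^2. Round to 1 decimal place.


Step 1: V^2 = 232.3^2 = 53963.29
Step 2: n^2 - 1 = 2.0^2 - 1 = 3.0
Step 3: sqrt(3.0) = 1.732051
Step 4: R = 53963.29 / (9.81 * 1.732051) = 3175.9 m

3175.9


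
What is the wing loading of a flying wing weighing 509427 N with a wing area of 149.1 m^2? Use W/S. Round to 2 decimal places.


Step 1: Wing loading = W / S = 509427 / 149.1
Step 2: Wing loading = 3416.68 N/m^2

3416.68


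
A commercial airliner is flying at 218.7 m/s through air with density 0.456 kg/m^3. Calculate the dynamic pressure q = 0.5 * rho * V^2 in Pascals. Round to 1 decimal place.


Step 1: V^2 = 218.7^2 = 47829.69
Step 2: q = 0.5 * 0.456 * 47829.69
Step 3: q = 10905.2 Pa

10905.2


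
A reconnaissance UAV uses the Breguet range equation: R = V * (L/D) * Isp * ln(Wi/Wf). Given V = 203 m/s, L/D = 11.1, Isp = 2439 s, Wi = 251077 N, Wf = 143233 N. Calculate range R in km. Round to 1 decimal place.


Step 1: Coefficient = V * (L/D) * Isp = 203 * 11.1 * 2439 = 5495798.7 m
Step 2: Wi/Wf = 251077 / 143233 = 1.752927
Step 3: ln(1.752927) = 0.561287
Step 4: R = 5495798.7 * 0.561287 = 3084720.3 m = 3084.7 km

3084.7


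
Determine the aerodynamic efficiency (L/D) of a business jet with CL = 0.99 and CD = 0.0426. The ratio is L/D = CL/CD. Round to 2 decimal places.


Step 1: L/D = CL / CD = 0.99 / 0.0426
Step 2: L/D = 23.24

23.24


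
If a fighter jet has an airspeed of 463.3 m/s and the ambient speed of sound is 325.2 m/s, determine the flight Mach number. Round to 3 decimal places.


Step 1: M = V / a = 463.3 / 325.2
Step 2: M = 1.425

1.425


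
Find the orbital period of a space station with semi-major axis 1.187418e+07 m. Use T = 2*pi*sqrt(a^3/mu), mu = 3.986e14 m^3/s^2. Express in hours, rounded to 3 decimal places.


Step 1: a^3 / mu = 1.674214e+21 / 3.986e14 = 4.200235e+06
Step 2: sqrt(4.200235e+06) = 2049.4475 s
Step 3: T = 2*pi * 2049.4475 = 12877.06 s
Step 4: T in hours = 12877.06 / 3600 = 3.577 hours

3.577


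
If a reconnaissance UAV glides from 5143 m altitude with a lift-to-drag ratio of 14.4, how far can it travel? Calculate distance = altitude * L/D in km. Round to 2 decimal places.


Step 1: Glide distance = altitude * L/D = 5143 * 14.4 = 74059.2 m
Step 2: Convert to km: 74059.2 / 1000 = 74.06 km

74.06


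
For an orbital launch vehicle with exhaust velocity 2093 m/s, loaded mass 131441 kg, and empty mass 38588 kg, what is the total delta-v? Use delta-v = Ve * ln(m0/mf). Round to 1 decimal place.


Step 1: Mass ratio m0/mf = 131441 / 38588 = 3.406266
Step 2: ln(3.406266) = 1.225617
Step 3: delta-v = 2093 * 1.225617 = 2565.2 m/s

2565.2


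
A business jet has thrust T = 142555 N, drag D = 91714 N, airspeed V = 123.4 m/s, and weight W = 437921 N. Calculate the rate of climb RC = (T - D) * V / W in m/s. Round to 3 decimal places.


Step 1: Excess thrust = T - D = 142555 - 91714 = 50841 N
Step 2: Excess power = 50841 * 123.4 = 6273779.4 W
Step 3: RC = 6273779.4 / 437921 = 14.326 m/s

14.326


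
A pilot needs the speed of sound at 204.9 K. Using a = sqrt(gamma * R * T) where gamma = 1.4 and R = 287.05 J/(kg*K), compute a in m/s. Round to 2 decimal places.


Step 1: gamma * R * T = 1.4 * 287.05 * 204.9 = 82343.163
Step 2: a = sqrt(82343.163) = 286.95 m/s

286.95


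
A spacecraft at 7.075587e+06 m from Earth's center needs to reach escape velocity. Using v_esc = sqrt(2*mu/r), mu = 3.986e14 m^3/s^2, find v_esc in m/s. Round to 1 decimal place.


Step 1: 2*mu/r = 2 * 3.986e14 / 7.075587e+06 = 112669097.2777
Step 2: v_esc = sqrt(112669097.2777) = 10614.6 m/s

10614.6


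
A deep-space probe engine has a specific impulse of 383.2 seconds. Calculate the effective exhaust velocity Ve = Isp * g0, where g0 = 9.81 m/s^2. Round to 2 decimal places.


Step 1: Ve = Isp * g0 = 383.2 * 9.81
Step 2: Ve = 3759.19 m/s

3759.19


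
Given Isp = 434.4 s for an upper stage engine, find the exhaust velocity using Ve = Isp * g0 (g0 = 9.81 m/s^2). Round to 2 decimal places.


Step 1: Ve = Isp * g0 = 434.4 * 9.81
Step 2: Ve = 4261.46 m/s

4261.46


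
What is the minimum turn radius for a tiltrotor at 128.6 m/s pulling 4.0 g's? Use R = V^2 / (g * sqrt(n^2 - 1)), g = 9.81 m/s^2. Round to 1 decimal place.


Step 1: V^2 = 128.6^2 = 16537.96
Step 2: n^2 - 1 = 4.0^2 - 1 = 15.0
Step 3: sqrt(15.0) = 3.872983
Step 4: R = 16537.96 / (9.81 * 3.872983) = 435.3 m

435.3


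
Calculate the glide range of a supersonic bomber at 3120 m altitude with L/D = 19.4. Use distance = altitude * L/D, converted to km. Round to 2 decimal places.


Step 1: Glide distance = altitude * L/D = 3120 * 19.4 = 60528.0 m
Step 2: Convert to km: 60528.0 / 1000 = 60.53 km

60.53


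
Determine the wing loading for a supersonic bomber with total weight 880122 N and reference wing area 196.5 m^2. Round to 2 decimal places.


Step 1: Wing loading = W / S = 880122 / 196.5
Step 2: Wing loading = 4478.99 N/m^2

4478.99


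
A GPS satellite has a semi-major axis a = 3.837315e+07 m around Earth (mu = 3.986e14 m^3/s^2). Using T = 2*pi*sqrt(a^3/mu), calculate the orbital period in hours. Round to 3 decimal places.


Step 1: a^3 / mu = 5.650441e+22 / 3.986e14 = 1.417572e+08
Step 2: sqrt(1.417572e+08) = 11906.1824 s
Step 3: T = 2*pi * 11906.1824 = 74808.75 s
Step 4: T in hours = 74808.75 / 3600 = 20.780 hours

20.780


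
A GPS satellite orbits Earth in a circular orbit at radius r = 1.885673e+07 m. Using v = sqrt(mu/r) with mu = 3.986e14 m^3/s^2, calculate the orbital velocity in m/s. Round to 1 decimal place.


Step 1: mu / r = 3.986e14 / 1.885673e+07 = 21138341.5894
Step 2: v = sqrt(21138341.5894) = 4597.6 m/s

4597.6


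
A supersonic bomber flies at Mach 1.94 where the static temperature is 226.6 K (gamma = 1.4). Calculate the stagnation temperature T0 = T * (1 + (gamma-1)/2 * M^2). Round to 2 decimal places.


Step 1: (gamma-1)/2 = 0.2
Step 2: M^2 = 3.7636
Step 3: 1 + 0.2 * 3.7636 = 1.75272
Step 4: T0 = 226.6 * 1.75272 = 397.17 K

397.17


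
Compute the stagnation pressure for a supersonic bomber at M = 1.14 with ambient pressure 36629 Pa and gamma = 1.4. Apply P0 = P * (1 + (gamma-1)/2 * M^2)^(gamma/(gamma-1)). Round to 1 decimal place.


Step 1: (gamma-1)/2 * M^2 = 0.2 * 1.2996 = 0.25992
Step 2: 1 + 0.25992 = 1.25992
Step 3: Exponent gamma/(gamma-1) = 3.5
Step 4: P0 = 36629 * 1.25992^3.5 = 82229.1 Pa

82229.1


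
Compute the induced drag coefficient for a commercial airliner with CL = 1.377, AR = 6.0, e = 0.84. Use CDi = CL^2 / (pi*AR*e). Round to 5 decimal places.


Step 1: CL^2 = 1.377^2 = 1.896129
Step 2: pi * AR * e = 3.14159 * 6.0 * 0.84 = 15.833627
Step 3: CDi = 1.896129 / 15.833627 = 0.11975

0.11975


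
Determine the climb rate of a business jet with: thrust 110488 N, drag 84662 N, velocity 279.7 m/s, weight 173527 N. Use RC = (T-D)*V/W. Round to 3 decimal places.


Step 1: Excess thrust = T - D = 110488 - 84662 = 25826 N
Step 2: Excess power = 25826 * 279.7 = 7223532.2 W
Step 3: RC = 7223532.2 / 173527 = 41.628 m/s

41.628


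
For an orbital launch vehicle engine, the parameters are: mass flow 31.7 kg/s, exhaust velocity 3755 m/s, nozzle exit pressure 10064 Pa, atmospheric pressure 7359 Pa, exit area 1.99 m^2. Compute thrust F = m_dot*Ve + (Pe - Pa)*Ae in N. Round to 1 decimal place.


Step 1: Momentum thrust = m_dot * Ve = 31.7 * 3755 = 119033.5 N
Step 2: Pressure thrust = (Pe - Pa) * Ae = (10064 - 7359) * 1.99 = 5382.95 N
Step 3: Total thrust F = 119033.5 + 5382.95 = 124416.5 N

124416.5


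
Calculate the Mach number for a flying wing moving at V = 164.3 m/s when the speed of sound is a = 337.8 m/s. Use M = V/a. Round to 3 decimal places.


Step 1: M = V / a = 164.3 / 337.8
Step 2: M = 0.486

0.486


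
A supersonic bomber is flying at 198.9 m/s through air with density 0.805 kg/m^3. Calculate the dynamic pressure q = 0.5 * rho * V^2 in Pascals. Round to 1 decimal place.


Step 1: V^2 = 198.9^2 = 39561.21
Step 2: q = 0.5 * 0.805 * 39561.21
Step 3: q = 15923.4 Pa

15923.4


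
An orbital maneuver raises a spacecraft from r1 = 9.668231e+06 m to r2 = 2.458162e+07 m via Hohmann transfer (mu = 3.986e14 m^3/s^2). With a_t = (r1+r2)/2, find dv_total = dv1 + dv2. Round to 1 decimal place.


Step 1: Transfer semi-major axis a_t = (9.668231e+06 + 2.458162e+07) / 2 = 1.712493e+07 m
Step 2: v1 (circular at r1) = sqrt(mu/r1) = 6420.89 m/s
Step 3: v_t1 = sqrt(mu*(2/r1 - 1/a_t)) = 7692.83 m/s
Step 4: dv1 = |7692.83 - 6420.89| = 1271.94 m/s
Step 5: v2 (circular at r2) = 4026.83 m/s, v_t2 = 3025.68 m/s
Step 6: dv2 = |4026.83 - 3025.68| = 1001.15 m/s
Step 7: Total delta-v = 1271.94 + 1001.15 = 2273.1 m/s

2273.1


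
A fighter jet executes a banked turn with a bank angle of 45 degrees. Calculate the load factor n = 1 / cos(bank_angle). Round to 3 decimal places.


Step 1: Convert 45 degrees to radians = 0.785398
Step 2: cos(45 deg) = 0.707107
Step 3: n = 1 / 0.707107 = 1.414

1.414


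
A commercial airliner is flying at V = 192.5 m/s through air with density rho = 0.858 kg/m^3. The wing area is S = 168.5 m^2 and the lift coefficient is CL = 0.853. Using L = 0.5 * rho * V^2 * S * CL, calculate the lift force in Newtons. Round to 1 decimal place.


Step 1: Calculate dynamic pressure q = 0.5 * 0.858 * 192.5^2 = 0.5 * 0.858 * 37056.25 = 15897.1313 Pa
Step 2: Multiply by wing area and lift coefficient: L = 15897.1313 * 168.5 * 0.853
Step 3: L = 2678666.6156 * 0.853 = 2284902.6 N

2284902.6


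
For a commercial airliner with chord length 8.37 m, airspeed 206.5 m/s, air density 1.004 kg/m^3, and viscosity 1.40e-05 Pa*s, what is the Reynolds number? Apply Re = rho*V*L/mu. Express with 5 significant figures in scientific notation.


Step 1: Numerator = rho * V * L = 1.004 * 206.5 * 8.37 = 1735.31862
Step 2: Re = 1735.31862 / 1.40e-05
Step 3: Re = 1.2395e+08

1.2395e+08


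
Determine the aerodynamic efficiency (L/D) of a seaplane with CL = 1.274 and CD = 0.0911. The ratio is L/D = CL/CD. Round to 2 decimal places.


Step 1: L/D = CL / CD = 1.274 / 0.0911
Step 2: L/D = 13.98

13.98


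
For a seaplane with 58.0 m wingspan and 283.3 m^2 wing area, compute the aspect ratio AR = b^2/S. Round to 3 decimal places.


Step 1: b^2 = 58.0^2 = 3364.0
Step 2: AR = 3364.0 / 283.3 = 11.874

11.874


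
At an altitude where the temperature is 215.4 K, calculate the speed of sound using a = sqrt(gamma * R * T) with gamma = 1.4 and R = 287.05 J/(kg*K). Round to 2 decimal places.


Step 1: gamma * R * T = 1.4 * 287.05 * 215.4 = 86562.798
Step 2: a = sqrt(86562.798) = 294.22 m/s

294.22


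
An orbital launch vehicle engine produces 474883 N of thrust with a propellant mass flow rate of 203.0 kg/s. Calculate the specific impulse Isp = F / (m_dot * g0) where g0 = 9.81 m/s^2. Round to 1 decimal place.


Step 1: m_dot * g0 = 203.0 * 9.81 = 1991.43
Step 2: Isp = 474883 / 1991.43 = 238.5 s

238.5


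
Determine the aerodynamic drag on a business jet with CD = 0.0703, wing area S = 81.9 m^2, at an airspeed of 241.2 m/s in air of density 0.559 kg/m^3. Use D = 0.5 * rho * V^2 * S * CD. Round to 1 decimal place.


Step 1: Dynamic pressure q = 0.5 * 0.559 * 241.2^2 = 16260.5945 Pa
Step 2: Drag D = q * S * CD = 16260.5945 * 81.9 * 0.0703
Step 3: D = 93621.5 N

93621.5


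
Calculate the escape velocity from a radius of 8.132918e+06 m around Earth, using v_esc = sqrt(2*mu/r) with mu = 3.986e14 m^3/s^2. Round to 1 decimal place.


Step 1: 2*mu/r = 2 * 3.986e14 / 8.132918e+06 = 98021398.9616
Step 2: v_esc = sqrt(98021398.9616) = 9900.6 m/s

9900.6


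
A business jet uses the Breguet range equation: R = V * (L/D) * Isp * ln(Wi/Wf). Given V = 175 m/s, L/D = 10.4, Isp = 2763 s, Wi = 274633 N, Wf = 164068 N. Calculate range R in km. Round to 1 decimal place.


Step 1: Coefficient = V * (L/D) * Isp = 175 * 10.4 * 2763 = 5028660.0 m
Step 2: Wi/Wf = 274633 / 164068 = 1.673897
Step 3: ln(1.673897) = 0.515155
Step 4: R = 5028660.0 * 0.515155 = 2590537.8 m = 2590.5 km

2590.5


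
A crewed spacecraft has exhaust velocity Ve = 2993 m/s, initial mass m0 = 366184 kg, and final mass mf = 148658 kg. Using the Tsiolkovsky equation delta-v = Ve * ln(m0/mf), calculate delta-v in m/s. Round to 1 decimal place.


Step 1: Mass ratio m0/mf = 366184 / 148658 = 2.463265
Step 2: ln(2.463265) = 0.901488
Step 3: delta-v = 2993 * 0.901488 = 2698.2 m/s

2698.2


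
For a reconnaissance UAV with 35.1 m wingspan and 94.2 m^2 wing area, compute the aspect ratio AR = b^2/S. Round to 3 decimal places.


Step 1: b^2 = 35.1^2 = 1232.01
Step 2: AR = 1232.01 / 94.2 = 13.079

13.079


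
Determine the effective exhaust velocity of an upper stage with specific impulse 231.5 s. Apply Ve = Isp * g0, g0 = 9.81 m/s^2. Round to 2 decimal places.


Step 1: Ve = Isp * g0 = 231.5 * 9.81
Step 2: Ve = 2271.02 m/s

2271.02


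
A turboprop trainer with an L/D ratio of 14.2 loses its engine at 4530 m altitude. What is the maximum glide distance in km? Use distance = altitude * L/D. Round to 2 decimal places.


Step 1: Glide distance = altitude * L/D = 4530 * 14.2 = 64326.0 m
Step 2: Convert to km: 64326.0 / 1000 = 64.33 km

64.33


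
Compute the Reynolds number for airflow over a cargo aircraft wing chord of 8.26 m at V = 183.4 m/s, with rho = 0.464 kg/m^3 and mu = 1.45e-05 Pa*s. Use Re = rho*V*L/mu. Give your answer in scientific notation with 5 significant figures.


Step 1: Numerator = rho * V * L = 0.464 * 183.4 * 8.26 = 702.906176
Step 2: Re = 702.906176 / 1.45e-05
Step 3: Re = 4.8476e+07

4.8476e+07


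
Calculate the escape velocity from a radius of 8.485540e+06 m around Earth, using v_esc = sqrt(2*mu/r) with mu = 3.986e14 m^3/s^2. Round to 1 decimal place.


Step 1: 2*mu/r = 2 * 3.986e14 / 8.485540e+06 = 93948057.519
Step 2: v_esc = sqrt(93948057.519) = 9692.7 m/s

9692.7


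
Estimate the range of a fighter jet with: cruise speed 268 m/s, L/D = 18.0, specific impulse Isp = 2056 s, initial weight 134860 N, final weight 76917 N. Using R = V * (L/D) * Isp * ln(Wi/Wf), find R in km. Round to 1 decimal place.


Step 1: Coefficient = V * (L/D) * Isp = 268 * 18.0 * 2056 = 9918144.0 m
Step 2: Wi/Wf = 134860 / 76917 = 1.753319
Step 3: ln(1.753319) = 0.56151
Step 4: R = 9918144.0 * 0.56151 = 5569139.9 m = 5569.1 km

5569.1


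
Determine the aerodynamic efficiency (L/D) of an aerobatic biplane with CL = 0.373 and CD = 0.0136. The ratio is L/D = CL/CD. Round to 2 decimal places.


Step 1: L/D = CL / CD = 0.373 / 0.0136
Step 2: L/D = 27.43

27.43


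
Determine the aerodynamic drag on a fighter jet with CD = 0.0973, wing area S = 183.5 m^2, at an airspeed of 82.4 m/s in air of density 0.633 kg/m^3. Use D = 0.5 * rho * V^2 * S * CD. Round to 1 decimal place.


Step 1: Dynamic pressure q = 0.5 * 0.633 * 82.4^2 = 2148.959 Pa
Step 2: Drag D = q * S * CD = 2148.959 * 183.5 * 0.0973
Step 3: D = 38368.7 N

38368.7


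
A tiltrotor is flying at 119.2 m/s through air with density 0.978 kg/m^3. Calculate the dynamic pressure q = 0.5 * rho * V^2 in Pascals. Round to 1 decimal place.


Step 1: V^2 = 119.2^2 = 14208.64
Step 2: q = 0.5 * 0.978 * 14208.64
Step 3: q = 6948.0 Pa

6948.0


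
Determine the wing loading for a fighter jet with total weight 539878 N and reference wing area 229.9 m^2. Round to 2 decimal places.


Step 1: Wing loading = W / S = 539878 / 229.9
Step 2: Wing loading = 2348.32 N/m^2

2348.32


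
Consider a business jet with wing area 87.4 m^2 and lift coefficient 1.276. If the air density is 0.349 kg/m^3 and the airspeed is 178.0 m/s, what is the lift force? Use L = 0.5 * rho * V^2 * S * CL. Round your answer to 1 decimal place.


Step 1: Calculate dynamic pressure q = 0.5 * 0.349 * 178.0^2 = 0.5 * 0.349 * 31684.0 = 5528.858 Pa
Step 2: Multiply by wing area and lift coefficient: L = 5528.858 * 87.4 * 1.276
Step 3: L = 483222.1892 * 1.276 = 616591.5 N

616591.5


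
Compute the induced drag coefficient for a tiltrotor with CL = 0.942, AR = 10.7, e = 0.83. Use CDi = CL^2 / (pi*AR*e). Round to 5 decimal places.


Step 1: CL^2 = 0.942^2 = 0.887364
Step 2: pi * AR * e = 3.14159 * 10.7 * 0.83 = 27.900484
Step 3: CDi = 0.887364 / 27.900484 = 0.03180

0.03180


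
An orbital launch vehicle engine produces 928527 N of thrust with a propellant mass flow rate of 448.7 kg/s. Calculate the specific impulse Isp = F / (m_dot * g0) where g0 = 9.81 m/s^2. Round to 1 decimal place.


Step 1: m_dot * g0 = 448.7 * 9.81 = 4401.75
Step 2: Isp = 928527 / 4401.75 = 210.9 s

210.9


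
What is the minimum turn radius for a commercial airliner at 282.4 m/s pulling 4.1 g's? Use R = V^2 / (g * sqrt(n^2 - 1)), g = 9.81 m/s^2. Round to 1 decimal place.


Step 1: V^2 = 282.4^2 = 79749.76
Step 2: n^2 - 1 = 4.1^2 - 1 = 15.81
Step 3: sqrt(15.81) = 3.976179
Step 4: R = 79749.76 / (9.81 * 3.976179) = 2044.5 m

2044.5


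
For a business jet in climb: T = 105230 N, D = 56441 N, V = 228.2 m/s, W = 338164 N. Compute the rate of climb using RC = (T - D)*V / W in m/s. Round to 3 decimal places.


Step 1: Excess thrust = T - D = 105230 - 56441 = 48789 N
Step 2: Excess power = 48789 * 228.2 = 11133649.8 W
Step 3: RC = 11133649.8 / 338164 = 32.924 m/s

32.924


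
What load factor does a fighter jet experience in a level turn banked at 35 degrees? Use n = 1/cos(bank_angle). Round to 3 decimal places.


Step 1: Convert 35 degrees to radians = 0.610865
Step 2: cos(35 deg) = 0.819152
Step 3: n = 1 / 0.819152 = 1.221

1.221


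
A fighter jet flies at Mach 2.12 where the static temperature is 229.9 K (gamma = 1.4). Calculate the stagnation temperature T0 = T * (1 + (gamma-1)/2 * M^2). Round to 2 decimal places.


Step 1: (gamma-1)/2 = 0.2
Step 2: M^2 = 4.4944
Step 3: 1 + 0.2 * 4.4944 = 1.89888
Step 4: T0 = 229.9 * 1.89888 = 436.55 K

436.55


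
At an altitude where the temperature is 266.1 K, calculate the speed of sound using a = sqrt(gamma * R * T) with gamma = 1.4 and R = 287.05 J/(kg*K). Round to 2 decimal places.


Step 1: gamma * R * T = 1.4 * 287.05 * 266.1 = 106937.607
Step 2: a = sqrt(106937.607) = 327.01 m/s

327.01


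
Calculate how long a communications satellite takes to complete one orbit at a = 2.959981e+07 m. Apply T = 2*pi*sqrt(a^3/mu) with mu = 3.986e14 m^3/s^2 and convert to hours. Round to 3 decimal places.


Step 1: a^3 / mu = 2.593384e+22 / 3.986e14 = 6.506231e+07
Step 2: sqrt(6.506231e+07) = 8066.1211 s
Step 3: T = 2*pi * 8066.1211 = 50680.93 s
Step 4: T in hours = 50680.93 / 3600 = 14.078 hours

14.078


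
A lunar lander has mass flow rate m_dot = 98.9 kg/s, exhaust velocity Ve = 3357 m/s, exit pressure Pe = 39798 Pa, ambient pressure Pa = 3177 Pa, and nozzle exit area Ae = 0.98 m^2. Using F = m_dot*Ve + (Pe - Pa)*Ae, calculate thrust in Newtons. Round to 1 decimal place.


Step 1: Momentum thrust = m_dot * Ve = 98.9 * 3357 = 332007.3 N
Step 2: Pressure thrust = (Pe - Pa) * Ae = (39798 - 3177) * 0.98 = 35888.58 N
Step 3: Total thrust F = 332007.3 + 35888.58 = 367895.9 N

367895.9


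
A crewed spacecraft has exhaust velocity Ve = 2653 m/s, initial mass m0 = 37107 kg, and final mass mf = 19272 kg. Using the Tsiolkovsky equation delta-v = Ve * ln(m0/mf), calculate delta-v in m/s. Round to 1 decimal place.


Step 1: Mass ratio m0/mf = 37107 / 19272 = 1.925436
Step 2: ln(1.925436) = 0.655152
Step 3: delta-v = 2653 * 0.655152 = 1738.1 m/s

1738.1


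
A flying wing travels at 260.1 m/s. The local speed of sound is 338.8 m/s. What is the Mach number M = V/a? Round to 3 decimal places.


Step 1: M = V / a = 260.1 / 338.8
Step 2: M = 0.768

0.768


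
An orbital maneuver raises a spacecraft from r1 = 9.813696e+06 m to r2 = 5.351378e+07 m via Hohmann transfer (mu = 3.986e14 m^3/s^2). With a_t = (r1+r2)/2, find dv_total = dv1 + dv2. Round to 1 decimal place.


Step 1: Transfer semi-major axis a_t = (9.813696e+06 + 5.351378e+07) / 2 = 3.166374e+07 m
Step 2: v1 (circular at r1) = sqrt(mu/r1) = 6373.12 m/s
Step 3: v_t1 = sqrt(mu*(2/r1 - 1/a_t)) = 8285.22 m/s
Step 4: dv1 = |8285.22 - 6373.12| = 1912.1 m/s
Step 5: v2 (circular at r2) = 2729.2 m/s, v_t2 = 1519.4 m/s
Step 6: dv2 = |2729.2 - 1519.4| = 1209.81 m/s
Step 7: Total delta-v = 1912.1 + 1209.81 = 3121.9 m/s

3121.9


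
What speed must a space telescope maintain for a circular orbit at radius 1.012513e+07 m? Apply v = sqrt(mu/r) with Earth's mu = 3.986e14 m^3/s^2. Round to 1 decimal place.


Step 1: mu / r = 3.986e14 / 1.012513e+07 = 39367395.7766
Step 2: v = sqrt(39367395.7766) = 6274.3 m/s

6274.3


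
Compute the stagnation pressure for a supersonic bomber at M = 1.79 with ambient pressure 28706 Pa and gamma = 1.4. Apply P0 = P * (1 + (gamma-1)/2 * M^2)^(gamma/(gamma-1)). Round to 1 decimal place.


Step 1: (gamma-1)/2 * M^2 = 0.2 * 3.2041 = 0.64082
Step 2: 1 + 0.64082 = 1.64082
Step 3: Exponent gamma/(gamma-1) = 3.5
Step 4: P0 = 28706 * 1.64082^3.5 = 162437.4 Pa

162437.4


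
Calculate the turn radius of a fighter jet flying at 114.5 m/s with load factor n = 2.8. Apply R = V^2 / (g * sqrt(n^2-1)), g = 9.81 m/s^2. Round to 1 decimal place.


Step 1: V^2 = 114.5^2 = 13110.25
Step 2: n^2 - 1 = 2.8^2 - 1 = 6.84
Step 3: sqrt(6.84) = 2.615339
Step 4: R = 13110.25 / (9.81 * 2.615339) = 511.0 m

511.0


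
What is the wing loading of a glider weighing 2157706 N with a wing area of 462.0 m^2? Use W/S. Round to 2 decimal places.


Step 1: Wing loading = W / S = 2157706 / 462.0
Step 2: Wing loading = 4670.36 N/m^2

4670.36


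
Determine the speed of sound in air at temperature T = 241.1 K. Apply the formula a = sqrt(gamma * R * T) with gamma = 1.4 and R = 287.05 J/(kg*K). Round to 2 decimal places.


Step 1: gamma * R * T = 1.4 * 287.05 * 241.1 = 96890.857
Step 2: a = sqrt(96890.857) = 311.27 m/s

311.27


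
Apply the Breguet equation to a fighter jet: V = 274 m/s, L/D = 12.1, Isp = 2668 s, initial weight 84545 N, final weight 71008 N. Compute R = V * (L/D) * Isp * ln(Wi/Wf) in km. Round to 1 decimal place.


Step 1: Coefficient = V * (L/D) * Isp = 274 * 12.1 * 2668 = 8845487.2 m
Step 2: Wi/Wf = 84545 / 71008 = 1.19064
Step 3: ln(1.19064) = 0.174491
Step 4: R = 8845487.2 * 0.174491 = 1543461.4 m = 1543.5 km

1543.5


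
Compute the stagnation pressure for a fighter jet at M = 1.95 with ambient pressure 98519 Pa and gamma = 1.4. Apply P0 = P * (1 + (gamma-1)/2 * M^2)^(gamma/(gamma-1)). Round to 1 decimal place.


Step 1: (gamma-1)/2 * M^2 = 0.2 * 3.8025 = 0.7605
Step 2: 1 + 0.7605 = 1.7605
Step 3: Exponent gamma/(gamma-1) = 3.5
Step 4: P0 = 98519 * 1.7605^3.5 = 713257.1 Pa

713257.1


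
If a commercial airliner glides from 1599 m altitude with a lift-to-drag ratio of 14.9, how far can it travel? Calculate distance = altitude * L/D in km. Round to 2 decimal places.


Step 1: Glide distance = altitude * L/D = 1599 * 14.9 = 23825.1 m
Step 2: Convert to km: 23825.1 / 1000 = 23.83 km

23.83


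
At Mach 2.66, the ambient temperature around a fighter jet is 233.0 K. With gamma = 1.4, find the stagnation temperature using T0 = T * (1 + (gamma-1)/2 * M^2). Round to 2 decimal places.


Step 1: (gamma-1)/2 = 0.2
Step 2: M^2 = 7.0756
Step 3: 1 + 0.2 * 7.0756 = 2.41512
Step 4: T0 = 233.0 * 2.41512 = 562.72 K

562.72


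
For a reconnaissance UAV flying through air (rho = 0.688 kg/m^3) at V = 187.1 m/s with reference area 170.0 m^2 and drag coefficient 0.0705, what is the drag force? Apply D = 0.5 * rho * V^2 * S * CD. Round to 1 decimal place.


Step 1: Dynamic pressure q = 0.5 * 0.688 * 187.1^2 = 12042.205 Pa
Step 2: Drag D = q * S * CD = 12042.205 * 170.0 * 0.0705
Step 3: D = 144325.8 N

144325.8


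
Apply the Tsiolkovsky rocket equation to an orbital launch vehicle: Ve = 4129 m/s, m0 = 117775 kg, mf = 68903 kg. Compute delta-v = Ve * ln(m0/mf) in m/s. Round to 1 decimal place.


Step 1: Mass ratio m0/mf = 117775 / 68903 = 1.709287
Step 2: ln(1.709287) = 0.536076
Step 3: delta-v = 4129 * 0.536076 = 2213.5 m/s

2213.5


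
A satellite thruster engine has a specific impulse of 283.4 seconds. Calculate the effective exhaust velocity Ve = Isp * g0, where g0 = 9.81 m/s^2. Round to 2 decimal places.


Step 1: Ve = Isp * g0 = 283.4 * 9.81
Step 2: Ve = 2780.15 m/s

2780.15


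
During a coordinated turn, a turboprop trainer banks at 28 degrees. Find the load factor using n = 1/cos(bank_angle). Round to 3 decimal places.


Step 1: Convert 28 degrees to radians = 0.488692
Step 2: cos(28 deg) = 0.882948
Step 3: n = 1 / 0.882948 = 1.133

1.133


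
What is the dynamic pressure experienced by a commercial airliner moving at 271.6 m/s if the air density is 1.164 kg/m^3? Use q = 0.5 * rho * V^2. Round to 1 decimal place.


Step 1: V^2 = 271.6^2 = 73766.56
Step 2: q = 0.5 * 1.164 * 73766.56
Step 3: q = 42932.1 Pa

42932.1


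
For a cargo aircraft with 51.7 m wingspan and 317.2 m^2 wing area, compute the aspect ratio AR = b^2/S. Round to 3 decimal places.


Step 1: b^2 = 51.7^2 = 2672.89
Step 2: AR = 2672.89 / 317.2 = 8.427

8.427
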